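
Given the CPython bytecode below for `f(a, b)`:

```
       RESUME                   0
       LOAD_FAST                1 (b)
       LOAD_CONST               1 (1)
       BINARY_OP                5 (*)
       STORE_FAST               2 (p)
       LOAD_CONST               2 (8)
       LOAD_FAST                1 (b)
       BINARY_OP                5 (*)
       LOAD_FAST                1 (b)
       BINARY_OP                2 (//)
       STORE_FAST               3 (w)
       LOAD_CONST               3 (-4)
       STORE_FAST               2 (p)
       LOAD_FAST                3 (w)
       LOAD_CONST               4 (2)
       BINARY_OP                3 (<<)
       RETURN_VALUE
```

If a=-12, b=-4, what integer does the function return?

32

LOAD_FAST b → push -4. Stack: [-4]
LOAD_CONST → push 1. Stack: [-4, 1]
BINARY_OP * → -4 * 1 = -4. Stack: [-4]
STORE_FAST p → p=-4. Stack: []
LOAD_CONST → push 8. Stack: [8]
LOAD_FAST b → push -4. Stack: [8, -4]
BINARY_OP * → 8 * -4 = -32. Stack: [-32]
LOAD_FAST b → push -4. Stack: [-32, -4]
BINARY_OP // → -32 // -4 = 8. Stack: [8]
STORE_FAST w → w=8. Stack: []
LOAD_CONST → push -4. Stack: [-4]
STORE_FAST p → p=-4. Stack: []
LOAD_FAST w → push 8. Stack: [8]
LOAD_CONST → push 2. Stack: [8, 2]
BINARY_OP << → 8 << 2 = 32. Stack: [32]
RETURN_VALUE → return 32.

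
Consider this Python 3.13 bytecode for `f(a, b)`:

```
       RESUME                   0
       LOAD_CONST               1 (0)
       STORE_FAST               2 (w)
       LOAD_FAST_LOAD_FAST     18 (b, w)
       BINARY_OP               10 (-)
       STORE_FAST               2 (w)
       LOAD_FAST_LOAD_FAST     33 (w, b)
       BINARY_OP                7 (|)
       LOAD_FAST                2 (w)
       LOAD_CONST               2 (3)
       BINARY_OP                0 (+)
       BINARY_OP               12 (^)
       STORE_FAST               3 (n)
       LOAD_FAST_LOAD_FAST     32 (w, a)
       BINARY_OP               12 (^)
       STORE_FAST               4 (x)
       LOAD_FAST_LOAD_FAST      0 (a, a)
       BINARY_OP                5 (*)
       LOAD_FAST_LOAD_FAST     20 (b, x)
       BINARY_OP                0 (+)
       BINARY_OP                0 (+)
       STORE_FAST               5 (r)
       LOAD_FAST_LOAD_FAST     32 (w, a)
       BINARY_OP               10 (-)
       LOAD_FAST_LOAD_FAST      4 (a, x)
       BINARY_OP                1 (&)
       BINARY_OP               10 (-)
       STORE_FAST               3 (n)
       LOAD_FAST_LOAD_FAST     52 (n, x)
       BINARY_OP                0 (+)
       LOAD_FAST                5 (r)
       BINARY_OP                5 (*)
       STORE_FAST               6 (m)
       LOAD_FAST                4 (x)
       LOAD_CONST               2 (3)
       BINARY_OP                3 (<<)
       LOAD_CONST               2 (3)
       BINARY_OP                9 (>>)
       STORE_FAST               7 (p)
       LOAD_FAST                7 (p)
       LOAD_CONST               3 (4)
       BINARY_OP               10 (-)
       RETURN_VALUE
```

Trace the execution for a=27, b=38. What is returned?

LOAD_CONST → push 0. Stack: [0]
STORE_FAST w → w=0. Stack: []
LOAD_FAST_LOAD_FAST b,w → push 38,0. Stack: [38, 0]
BINARY_OP - → 38 - 0 = 38. Stack: [38]
STORE_FAST w → w=38. Stack: []
LOAD_FAST_LOAD_FAST w,b → push 38,38. Stack: [38, 38]
BINARY_OP | → 38 | 38 = 38. Stack: [38]
LOAD_FAST w → push 38. Stack: [38, 38]
LOAD_CONST → push 3. Stack: [38, 38, 3]
BINARY_OP + → 38 + 3 = 41. Stack: [38, 41]
BINARY_OP ^ → 38 ^ 41 = 15. Stack: [15]
STORE_FAST n → n=15. Stack: []
LOAD_FAST_LOAD_FAST w,a → push 38,27. Stack: [38, 27]
BINARY_OP ^ → 38 ^ 27 = 61. Stack: [61]
STORE_FAST x → x=61. Stack: []
LOAD_FAST_LOAD_FAST a,a → push 27,27. Stack: [27, 27]
BINARY_OP * → 27 * 27 = 729. Stack: [729]
LOAD_FAST_LOAD_FAST b,x → push 38,61. Stack: [729, 38, 61]
BINARY_OP + → 38 + 61 = 99. Stack: [729, 99]
BINARY_OP + → 729 + 99 = 828. Stack: [828]
STORE_FAST r → r=828. Stack: []
LOAD_FAST_LOAD_FAST w,a → push 38,27. Stack: [38, 27]
BINARY_OP - → 38 - 27 = 11. Stack: [11]
LOAD_FAST_LOAD_FAST a,x → push 27,61. Stack: [11, 27, 61]
BINARY_OP & → 27 & 61 = 25. Stack: [11, 25]
BINARY_OP - → 11 - 25 = -14. Stack: [-14]
STORE_FAST n → n=-14. Stack: []
LOAD_FAST_LOAD_FAST n,x → push -14,61. Stack: [-14, 61]
BINARY_OP + → -14 + 61 = 47. Stack: [47]
LOAD_FAST r → push 828. Stack: [47, 828]
BINARY_OP * → 47 * 828 = 38916. Stack: [38916]
STORE_FAST m → m=38916. Stack: []
LOAD_FAST x → push 61. Stack: [61]
LOAD_CONST → push 3. Stack: [61, 3]
BINARY_OP << → 61 << 3 = 488. Stack: [488]
LOAD_CONST → push 3. Stack: [488, 3]
BINARY_OP >> → 488 >> 3 = 61. Stack: [61]
STORE_FAST p → p=61. Stack: []
LOAD_FAST p → push 61. Stack: [61]
LOAD_CONST → push 4. Stack: [61, 4]
BINARY_OP - → 61 - 4 = 57. Stack: [57]
RETURN_VALUE → return 57.

57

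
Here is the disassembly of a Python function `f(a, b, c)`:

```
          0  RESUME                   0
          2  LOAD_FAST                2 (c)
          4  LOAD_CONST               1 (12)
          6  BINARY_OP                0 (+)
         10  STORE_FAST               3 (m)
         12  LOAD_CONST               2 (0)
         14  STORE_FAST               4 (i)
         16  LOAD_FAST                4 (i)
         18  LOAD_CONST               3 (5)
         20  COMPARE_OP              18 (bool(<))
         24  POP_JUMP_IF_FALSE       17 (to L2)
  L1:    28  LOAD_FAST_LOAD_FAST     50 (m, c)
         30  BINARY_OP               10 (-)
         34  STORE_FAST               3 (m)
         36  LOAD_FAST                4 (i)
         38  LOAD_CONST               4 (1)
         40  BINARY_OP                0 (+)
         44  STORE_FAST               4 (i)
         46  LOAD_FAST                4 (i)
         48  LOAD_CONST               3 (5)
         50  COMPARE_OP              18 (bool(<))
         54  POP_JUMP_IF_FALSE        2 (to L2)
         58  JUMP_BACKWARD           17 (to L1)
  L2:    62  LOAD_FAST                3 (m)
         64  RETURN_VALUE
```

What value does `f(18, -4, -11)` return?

56

LOAD_FAST c → push -11
LOAD_CONST → push 12
BINARY_OP + → -11 + 12 = 1
STORE_FAST m → m=1
LOAD_CONST → push 0
STORE_FAST i → i=0
LOAD_FAST i → push 0
LOAD_CONST → push 5
COMPARE_OP bool(<) → 0 vs 5 = True
POP_JUMP_IF_FALSE → pop True; no jump
LOAD_FAST_LOAD_FAST m,c → push 1,-11
BINARY_OP - → 1 - -11 = 12
STORE_FAST m → m=12
LOAD_FAST i → push 0
LOAD_CONST → push 1
BINARY_OP + → 0 + 1 = 1
STORE_FAST i → i=1
LOAD_FAST i → push 1
LOAD_CONST → push 5
COMPARE_OP bool(<) → 1 vs 5 = True
POP_JUMP_IF_FALSE → pop True; no jump
LOAD_FAST_LOAD_FAST m,c → push 12,-11
BINARY_OP - → 12 - -11 = 23
STORE_FAST m → m=23
LOAD_FAST i → push 1
LOAD_CONST → push 1
BINARY_OP + → 1 + 1 = 2
STORE_FAST i → i=2
LOAD_FAST i → push 2
LOAD_CONST → push 5
COMPARE_OP bool(<) → 2 vs 5 = True
POP_JUMP_IF_FALSE → pop True; no jump
LOAD_FAST_LOAD_FAST m,c → push 23,-11
BINARY_OP - → 23 - -11 = 34
STORE_FAST m → m=34
LOAD_FAST i → push 2
LOAD_CONST → push 1
BINARY_OP + → 2 + 1 = 3
STORE_FAST i → i=3
LOAD_FAST i → push 3
LOAD_CONST → push 5
COMPARE_OP bool(<) → 3 vs 5 = True
POP_JUMP_IF_FALSE → pop True; no jump
LOAD_FAST_LOAD_FAST m,c → push 34,-11
BINARY_OP - → 34 - -11 = 45
STORE_FAST m → m=45
LOAD_FAST i → push 3
LOAD_CONST → push 1
BINARY_OP + → 3 + 1 = 4
STORE_FAST i → i=4
LOAD_FAST i → push 4
LOAD_CONST → push 5
COMPARE_OP bool(<) → 4 vs 5 = True
POP_JUMP_IF_FALSE → pop True; no jump
LOAD_FAST_LOAD_FAST m,c → push 45,-11
BINARY_OP - → 45 - -11 = 56
STORE_FAST m → m=56
LOAD_FAST i → push 4
LOAD_CONST → push 1
BINARY_OP + → 4 + 1 = 5
STORE_FAST i → i=5
LOAD_FAST i → push 5
LOAD_CONST → push 5
COMPARE_OP bool(<) → 5 vs 5 = False
POP_JUMP_IF_FALSE → pop False; jump
LOAD_FAST m → push 56
RETURN_VALUE → return 56.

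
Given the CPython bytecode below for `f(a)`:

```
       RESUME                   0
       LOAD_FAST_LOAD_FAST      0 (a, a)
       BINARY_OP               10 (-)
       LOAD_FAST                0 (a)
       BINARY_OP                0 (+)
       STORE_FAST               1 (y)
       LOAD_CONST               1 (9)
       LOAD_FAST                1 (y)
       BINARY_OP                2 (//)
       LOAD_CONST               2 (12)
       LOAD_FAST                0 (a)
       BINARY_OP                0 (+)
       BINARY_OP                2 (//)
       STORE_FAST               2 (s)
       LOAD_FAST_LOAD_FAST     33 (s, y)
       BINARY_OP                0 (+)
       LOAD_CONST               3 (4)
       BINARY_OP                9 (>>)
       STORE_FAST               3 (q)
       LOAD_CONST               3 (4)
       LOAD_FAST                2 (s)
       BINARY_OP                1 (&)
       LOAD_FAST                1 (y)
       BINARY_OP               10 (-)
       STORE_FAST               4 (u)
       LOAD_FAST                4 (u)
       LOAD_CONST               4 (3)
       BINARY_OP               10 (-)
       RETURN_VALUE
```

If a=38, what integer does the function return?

-41

LOAD_FAST_LOAD_FAST a,a → push 38,38. Stack: [38, 38]
BINARY_OP - → 38 - 38 = 0. Stack: [0]
LOAD_FAST a → push 38. Stack: [0, 38]
BINARY_OP + → 0 + 38 = 38. Stack: [38]
STORE_FAST y → y=38. Stack: []
LOAD_CONST → push 9. Stack: [9]
LOAD_FAST y → push 38. Stack: [9, 38]
BINARY_OP // → 9 // 38 = 0. Stack: [0]
LOAD_CONST → push 12. Stack: [0, 12]
LOAD_FAST a → push 38. Stack: [0, 12, 38]
BINARY_OP + → 12 + 38 = 50. Stack: [0, 50]
BINARY_OP // → 0 // 50 = 0. Stack: [0]
STORE_FAST s → s=0. Stack: []
LOAD_FAST_LOAD_FAST s,y → push 0,38. Stack: [0, 38]
BINARY_OP + → 0 + 38 = 38. Stack: [38]
LOAD_CONST → push 4. Stack: [38, 4]
BINARY_OP >> → 38 >> 4 = 2. Stack: [2]
STORE_FAST q → q=2. Stack: []
LOAD_CONST → push 4. Stack: [4]
LOAD_FAST s → push 0. Stack: [4, 0]
BINARY_OP & → 4 & 0 = 0. Stack: [0]
LOAD_FAST y → push 38. Stack: [0, 38]
BINARY_OP - → 0 - 38 = -38. Stack: [-38]
STORE_FAST u → u=-38. Stack: []
LOAD_FAST u → push -38. Stack: [-38]
LOAD_CONST → push 3. Stack: [-38, 3]
BINARY_OP - → -38 - 3 = -41. Stack: [-41]
RETURN_VALUE → return -41.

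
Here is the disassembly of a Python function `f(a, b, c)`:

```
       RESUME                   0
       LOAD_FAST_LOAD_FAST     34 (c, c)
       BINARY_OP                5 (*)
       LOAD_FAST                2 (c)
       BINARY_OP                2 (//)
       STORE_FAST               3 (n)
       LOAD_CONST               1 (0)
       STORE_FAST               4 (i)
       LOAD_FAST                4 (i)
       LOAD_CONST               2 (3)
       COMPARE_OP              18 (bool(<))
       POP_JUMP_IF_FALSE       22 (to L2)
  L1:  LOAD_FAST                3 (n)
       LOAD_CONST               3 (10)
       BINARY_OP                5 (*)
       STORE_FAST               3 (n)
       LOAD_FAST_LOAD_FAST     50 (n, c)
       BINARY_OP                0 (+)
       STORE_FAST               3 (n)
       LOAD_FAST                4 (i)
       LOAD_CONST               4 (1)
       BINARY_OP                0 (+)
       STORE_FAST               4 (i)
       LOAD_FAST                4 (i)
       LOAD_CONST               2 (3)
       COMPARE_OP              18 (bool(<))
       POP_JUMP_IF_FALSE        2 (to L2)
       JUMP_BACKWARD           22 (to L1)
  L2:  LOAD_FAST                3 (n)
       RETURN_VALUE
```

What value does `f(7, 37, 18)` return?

LOAD_FAST_LOAD_FAST c,c → push 18,18. Stack: [18, 18]
BINARY_OP * → 18 * 18 = 324. Stack: [324]
LOAD_FAST c → push 18. Stack: [324, 18]
BINARY_OP // → 324 // 18 = 18. Stack: [18]
STORE_FAST n → n=18. Stack: []
LOAD_CONST → push 0. Stack: [0]
STORE_FAST i → i=0. Stack: []
LOAD_FAST i → push 0. Stack: [0]
LOAD_CONST → push 3. Stack: [0, 3]
COMPARE_OP bool(<) → 0 vs 3 = True. Stack: [True]
POP_JUMP_IF_FALSE → pop True; no jump. Stack: []
LOAD_FAST n → push 18. Stack: [18]
LOAD_CONST → push 10. Stack: [18, 10]
BINARY_OP * → 18 * 10 = 180. Stack: [180]
STORE_FAST n → n=180. Stack: []
LOAD_FAST_LOAD_FAST n,c → push 180,18. Stack: [180, 18]
BINARY_OP + → 180 + 18 = 198. Stack: [198]
STORE_FAST n → n=198. Stack: []
LOAD_FAST i → push 0. Stack: [0]
LOAD_CONST → push 1. Stack: [0, 1]
BINARY_OP + → 0 + 1 = 1. Stack: [1]
STORE_FAST i → i=1. Stack: []
LOAD_FAST i → push 1. Stack: [1]
LOAD_CONST → push 3. Stack: [1, 3]
COMPARE_OP bool(<) → 1 vs 3 = True. Stack: [True]
POP_JUMP_IF_FALSE → pop True; no jump. Stack: []
LOAD_FAST n → push 198. Stack: [198]
LOAD_CONST → push 10. Stack: [198, 10]
BINARY_OP * → 198 * 10 = 1980. Stack: [1980]
STORE_FAST n → n=1980. Stack: []
LOAD_FAST_LOAD_FAST n,c → push 1980,18. Stack: [1980, 18]
BINARY_OP + → 1980 + 18 = 1998. Stack: [1998]
STORE_FAST n → n=1998. Stack: []
LOAD_FAST i → push 1. Stack: [1]
LOAD_CONST → push 1. Stack: [1, 1]
BINARY_OP + → 1 + 1 = 2. Stack: [2]
STORE_FAST i → i=2. Stack: []
LOAD_FAST i → push 2. Stack: [2]
LOAD_CONST → push 3. Stack: [2, 3]
COMPARE_OP bool(<) → 2 vs 3 = True. Stack: [True]
POP_JUMP_IF_FALSE → pop True; no jump. Stack: []
LOAD_FAST n → push 1998. Stack: [1998]
LOAD_CONST → push 10. Stack: [1998, 10]
BINARY_OP * → 1998 * 10 = 19980. Stack: [19980]
STORE_FAST n → n=19980. Stack: []
LOAD_FAST_LOAD_FAST n,c → push 19980,18. Stack: [19980, 18]
BINARY_OP + → 19980 + 18 = 19998. Stack: [19998]
STORE_FAST n → n=19998. Stack: []
LOAD_FAST i → push 2. Stack: [2]
LOAD_CONST → push 1. Stack: [2, 1]
BINARY_OP + → 2 + 1 = 3. Stack: [3]
STORE_FAST i → i=3. Stack: []
LOAD_FAST i → push 3. Stack: [3]
LOAD_CONST → push 3. Stack: [3, 3]
COMPARE_OP bool(<) → 3 vs 3 = False. Stack: [False]
POP_JUMP_IF_FALSE → pop False; jump. Stack: []
LOAD_FAST n → push 19998. Stack: [19998]
RETURN_VALUE → return 19998.

19998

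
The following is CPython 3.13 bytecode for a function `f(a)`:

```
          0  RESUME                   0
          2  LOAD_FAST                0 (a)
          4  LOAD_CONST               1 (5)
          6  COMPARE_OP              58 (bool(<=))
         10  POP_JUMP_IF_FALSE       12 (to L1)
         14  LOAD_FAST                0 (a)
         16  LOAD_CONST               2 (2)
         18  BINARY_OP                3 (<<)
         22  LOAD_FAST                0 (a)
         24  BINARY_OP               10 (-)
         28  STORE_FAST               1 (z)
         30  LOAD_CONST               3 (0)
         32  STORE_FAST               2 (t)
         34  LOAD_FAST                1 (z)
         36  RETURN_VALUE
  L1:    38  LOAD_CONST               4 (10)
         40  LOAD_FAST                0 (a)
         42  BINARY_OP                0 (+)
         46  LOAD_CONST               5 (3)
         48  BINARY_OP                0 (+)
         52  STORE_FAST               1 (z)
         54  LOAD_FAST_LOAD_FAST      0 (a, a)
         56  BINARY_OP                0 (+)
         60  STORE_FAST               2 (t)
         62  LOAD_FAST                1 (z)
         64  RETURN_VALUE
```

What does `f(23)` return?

LOAD_FAST a → push 23. Stack: [23]
LOAD_CONST → push 5. Stack: [23, 5]
COMPARE_OP bool(<=) → 23 vs 5 = False. Stack: [False]
POP_JUMP_IF_FALSE → pop False; jump. Stack: []
LOAD_CONST → push 10. Stack: [10]
LOAD_FAST a → push 23. Stack: [10, 23]
BINARY_OP + → 10 + 23 = 33. Stack: [33]
LOAD_CONST → push 3. Stack: [33, 3]
BINARY_OP + → 33 + 3 = 36. Stack: [36]
STORE_FAST z → z=36. Stack: []
LOAD_FAST_LOAD_FAST a,a → push 23,23. Stack: [23, 23]
BINARY_OP + → 23 + 23 = 46. Stack: [46]
STORE_FAST t → t=46. Stack: []
LOAD_FAST z → push 36. Stack: [36]
RETURN_VALUE → return 36.

36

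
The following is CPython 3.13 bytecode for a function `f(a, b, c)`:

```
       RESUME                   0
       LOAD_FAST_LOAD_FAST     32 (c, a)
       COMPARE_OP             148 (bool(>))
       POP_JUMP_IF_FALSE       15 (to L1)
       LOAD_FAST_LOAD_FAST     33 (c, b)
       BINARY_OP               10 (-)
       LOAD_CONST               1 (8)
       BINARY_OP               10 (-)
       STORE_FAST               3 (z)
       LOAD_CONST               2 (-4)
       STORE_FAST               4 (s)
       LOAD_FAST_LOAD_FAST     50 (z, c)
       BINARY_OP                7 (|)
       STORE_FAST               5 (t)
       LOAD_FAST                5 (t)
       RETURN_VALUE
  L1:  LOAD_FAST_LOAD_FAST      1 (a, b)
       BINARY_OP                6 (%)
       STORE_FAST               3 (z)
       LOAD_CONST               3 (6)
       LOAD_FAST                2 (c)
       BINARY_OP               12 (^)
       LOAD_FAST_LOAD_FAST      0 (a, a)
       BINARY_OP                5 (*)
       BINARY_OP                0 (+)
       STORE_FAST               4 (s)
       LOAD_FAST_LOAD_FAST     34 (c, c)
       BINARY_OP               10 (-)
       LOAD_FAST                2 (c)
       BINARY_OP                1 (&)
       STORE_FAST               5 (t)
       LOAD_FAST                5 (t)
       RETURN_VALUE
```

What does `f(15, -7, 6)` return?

LOAD_FAST_LOAD_FAST c,a → push 6,15. Stack: [6, 15]
COMPARE_OP bool(>) → 6 vs 15 = False. Stack: [False]
POP_JUMP_IF_FALSE → pop False; jump. Stack: []
LOAD_FAST_LOAD_FAST a,b → push 15,-7. Stack: [15, -7]
BINARY_OP % → 15 % -7 = -6. Stack: [-6]
STORE_FAST z → z=-6. Stack: []
LOAD_CONST → push 6. Stack: [6]
LOAD_FAST c → push 6. Stack: [6, 6]
BINARY_OP ^ → 6 ^ 6 = 0. Stack: [0]
LOAD_FAST_LOAD_FAST a,a → push 15,15. Stack: [0, 15, 15]
BINARY_OP * → 15 * 15 = 225. Stack: [0, 225]
BINARY_OP + → 0 + 225 = 225. Stack: [225]
STORE_FAST s → s=225. Stack: []
LOAD_FAST_LOAD_FAST c,c → push 6,6. Stack: [6, 6]
BINARY_OP - → 6 - 6 = 0. Stack: [0]
LOAD_FAST c → push 6. Stack: [0, 6]
BINARY_OP & → 0 & 6 = 0. Stack: [0]
STORE_FAST t → t=0. Stack: []
LOAD_FAST t → push 0. Stack: [0]
RETURN_VALUE → return 0.

0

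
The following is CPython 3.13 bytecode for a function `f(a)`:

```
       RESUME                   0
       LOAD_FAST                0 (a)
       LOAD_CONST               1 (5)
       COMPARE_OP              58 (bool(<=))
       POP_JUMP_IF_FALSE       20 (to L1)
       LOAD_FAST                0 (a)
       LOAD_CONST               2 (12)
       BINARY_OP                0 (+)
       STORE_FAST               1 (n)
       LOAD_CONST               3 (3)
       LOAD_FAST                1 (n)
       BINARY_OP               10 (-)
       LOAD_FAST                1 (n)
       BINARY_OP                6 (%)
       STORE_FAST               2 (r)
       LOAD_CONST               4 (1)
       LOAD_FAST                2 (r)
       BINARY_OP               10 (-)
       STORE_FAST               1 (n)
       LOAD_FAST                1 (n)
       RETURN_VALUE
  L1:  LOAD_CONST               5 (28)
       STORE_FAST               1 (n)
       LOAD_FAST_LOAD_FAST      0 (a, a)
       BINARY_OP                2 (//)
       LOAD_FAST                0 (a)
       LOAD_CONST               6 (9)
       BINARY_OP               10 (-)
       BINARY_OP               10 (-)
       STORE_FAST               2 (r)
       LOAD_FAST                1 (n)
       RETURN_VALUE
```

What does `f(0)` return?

-2

LOAD_FAST a → push 0. Stack: [0]
LOAD_CONST → push 5. Stack: [0, 5]
COMPARE_OP bool(<=) → 0 vs 5 = True. Stack: [True]
POP_JUMP_IF_FALSE → pop True; no jump. Stack: []
LOAD_FAST a → push 0. Stack: [0]
LOAD_CONST → push 12. Stack: [0, 12]
BINARY_OP + → 0 + 12 = 12. Stack: [12]
STORE_FAST n → n=12. Stack: []
LOAD_CONST → push 3. Stack: [3]
LOAD_FAST n → push 12. Stack: [3, 12]
BINARY_OP - → 3 - 12 = -9. Stack: [-9]
LOAD_FAST n → push 12. Stack: [-9, 12]
BINARY_OP % → -9 % 12 = 3. Stack: [3]
STORE_FAST r → r=3. Stack: []
LOAD_CONST → push 1. Stack: [1]
LOAD_FAST r → push 3. Stack: [1, 3]
BINARY_OP - → 1 - 3 = -2. Stack: [-2]
STORE_FAST n → n=-2. Stack: []
LOAD_FAST n → push -2. Stack: [-2]
RETURN_VALUE → return -2.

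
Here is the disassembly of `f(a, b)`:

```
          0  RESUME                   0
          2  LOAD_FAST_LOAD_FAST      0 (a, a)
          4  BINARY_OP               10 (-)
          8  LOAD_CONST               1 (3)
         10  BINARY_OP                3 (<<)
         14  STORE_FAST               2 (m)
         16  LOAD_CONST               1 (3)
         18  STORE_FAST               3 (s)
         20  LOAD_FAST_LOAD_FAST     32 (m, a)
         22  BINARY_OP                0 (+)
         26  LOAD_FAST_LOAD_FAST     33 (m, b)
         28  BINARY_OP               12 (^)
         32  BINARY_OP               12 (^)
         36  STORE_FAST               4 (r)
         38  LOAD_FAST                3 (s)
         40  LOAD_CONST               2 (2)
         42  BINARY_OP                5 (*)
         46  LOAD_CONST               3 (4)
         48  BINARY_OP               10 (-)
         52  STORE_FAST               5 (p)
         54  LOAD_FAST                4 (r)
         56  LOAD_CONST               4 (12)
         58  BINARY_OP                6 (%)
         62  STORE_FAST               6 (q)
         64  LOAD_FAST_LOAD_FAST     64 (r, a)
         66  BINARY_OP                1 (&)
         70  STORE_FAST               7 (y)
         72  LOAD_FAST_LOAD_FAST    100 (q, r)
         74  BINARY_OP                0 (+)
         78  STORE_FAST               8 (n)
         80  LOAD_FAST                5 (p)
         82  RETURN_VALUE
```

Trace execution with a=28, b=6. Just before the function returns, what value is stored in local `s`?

3

LOAD_FAST_LOAD_FAST a,a → push 28,28. Stack: [28, 28]
BINARY_OP - → 28 - 28 = 0. Stack: [0]
LOAD_CONST → push 3. Stack: [0, 3]
BINARY_OP << → 0 << 3 = 0. Stack: [0]
STORE_FAST m → m=0. Stack: []
LOAD_CONST → push 3. Stack: [3]
STORE_FAST s → s=3. Stack: []
LOAD_FAST_LOAD_FAST m,a → push 0,28. Stack: [0, 28]
BINARY_OP + → 0 + 28 = 28. Stack: [28]
LOAD_FAST_LOAD_FAST m,b → push 0,6. Stack: [28, 0, 6]
BINARY_OP ^ → 0 ^ 6 = 6. Stack: [28, 6]
BINARY_OP ^ → 28 ^ 6 = 26. Stack: [26]
STORE_FAST r → r=26. Stack: []
LOAD_FAST s → push 3. Stack: [3]
LOAD_CONST → push 2. Stack: [3, 2]
BINARY_OP * → 3 * 2 = 6. Stack: [6]
LOAD_CONST → push 4. Stack: [6, 4]
BINARY_OP - → 6 - 4 = 2. Stack: [2]
STORE_FAST p → p=2. Stack: []
LOAD_FAST r → push 26. Stack: [26]
LOAD_CONST → push 12. Stack: [26, 12]
BINARY_OP % → 26 % 12 = 2. Stack: [2]
STORE_FAST q → q=2. Stack: []
LOAD_FAST_LOAD_FAST r,a → push 26,28. Stack: [26, 28]
BINARY_OP & → 26 & 28 = 24. Stack: [24]
STORE_FAST y → y=24. Stack: []
LOAD_FAST_LOAD_FAST q,r → push 2,26. Stack: [2, 26]
BINARY_OP + → 2 + 26 = 28. Stack: [28]
STORE_FAST n → n=28. Stack: []
LOAD_FAST p → push 2. Stack: [2]
RETURN_VALUE → return 2.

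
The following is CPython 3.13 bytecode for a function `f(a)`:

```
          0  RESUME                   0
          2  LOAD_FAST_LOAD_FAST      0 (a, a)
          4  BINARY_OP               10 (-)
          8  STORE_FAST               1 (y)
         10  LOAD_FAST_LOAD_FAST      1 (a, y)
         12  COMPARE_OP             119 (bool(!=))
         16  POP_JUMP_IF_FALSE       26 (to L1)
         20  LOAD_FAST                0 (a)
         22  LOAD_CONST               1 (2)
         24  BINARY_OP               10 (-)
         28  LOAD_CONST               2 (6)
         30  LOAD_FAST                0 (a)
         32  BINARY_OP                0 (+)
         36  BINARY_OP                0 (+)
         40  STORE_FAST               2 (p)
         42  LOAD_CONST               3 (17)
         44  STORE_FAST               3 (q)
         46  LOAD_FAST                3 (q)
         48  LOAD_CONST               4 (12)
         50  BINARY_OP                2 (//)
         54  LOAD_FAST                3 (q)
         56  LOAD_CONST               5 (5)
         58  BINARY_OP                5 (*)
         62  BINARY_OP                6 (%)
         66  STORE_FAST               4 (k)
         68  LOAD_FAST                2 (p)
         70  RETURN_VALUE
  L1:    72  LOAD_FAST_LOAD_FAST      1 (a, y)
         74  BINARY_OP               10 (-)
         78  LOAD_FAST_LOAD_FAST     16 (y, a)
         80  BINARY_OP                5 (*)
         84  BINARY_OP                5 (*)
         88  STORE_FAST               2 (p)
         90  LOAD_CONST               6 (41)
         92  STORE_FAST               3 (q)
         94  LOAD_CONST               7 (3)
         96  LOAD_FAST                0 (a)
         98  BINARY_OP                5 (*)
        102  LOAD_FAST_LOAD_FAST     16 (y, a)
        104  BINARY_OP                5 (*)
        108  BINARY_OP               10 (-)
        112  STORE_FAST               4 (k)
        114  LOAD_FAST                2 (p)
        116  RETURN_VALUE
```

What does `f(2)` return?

LOAD_FAST_LOAD_FAST a,a → push 2,2. Stack: [2, 2]
BINARY_OP - → 2 - 2 = 0. Stack: [0]
STORE_FAST y → y=0. Stack: []
LOAD_FAST_LOAD_FAST a,y → push 2,0. Stack: [2, 0]
COMPARE_OP bool(!=) → 2 vs 0 = True. Stack: [True]
POP_JUMP_IF_FALSE → pop True; no jump. Stack: []
LOAD_FAST a → push 2. Stack: [2]
LOAD_CONST → push 2. Stack: [2, 2]
BINARY_OP - → 2 - 2 = 0. Stack: [0]
LOAD_CONST → push 6. Stack: [0, 6]
LOAD_FAST a → push 2. Stack: [0, 6, 2]
BINARY_OP + → 6 + 2 = 8. Stack: [0, 8]
BINARY_OP + → 0 + 8 = 8. Stack: [8]
STORE_FAST p → p=8. Stack: []
LOAD_CONST → push 17. Stack: [17]
STORE_FAST q → q=17. Stack: []
LOAD_FAST q → push 17. Stack: [17]
LOAD_CONST → push 12. Stack: [17, 12]
BINARY_OP // → 17 // 12 = 1. Stack: [1]
LOAD_FAST q → push 17. Stack: [1, 17]
LOAD_CONST → push 5. Stack: [1, 17, 5]
BINARY_OP * → 17 * 5 = 85. Stack: [1, 85]
BINARY_OP % → 1 % 85 = 1. Stack: [1]
STORE_FAST k → k=1. Stack: []
LOAD_FAST p → push 8. Stack: [8]
RETURN_VALUE → return 8.

8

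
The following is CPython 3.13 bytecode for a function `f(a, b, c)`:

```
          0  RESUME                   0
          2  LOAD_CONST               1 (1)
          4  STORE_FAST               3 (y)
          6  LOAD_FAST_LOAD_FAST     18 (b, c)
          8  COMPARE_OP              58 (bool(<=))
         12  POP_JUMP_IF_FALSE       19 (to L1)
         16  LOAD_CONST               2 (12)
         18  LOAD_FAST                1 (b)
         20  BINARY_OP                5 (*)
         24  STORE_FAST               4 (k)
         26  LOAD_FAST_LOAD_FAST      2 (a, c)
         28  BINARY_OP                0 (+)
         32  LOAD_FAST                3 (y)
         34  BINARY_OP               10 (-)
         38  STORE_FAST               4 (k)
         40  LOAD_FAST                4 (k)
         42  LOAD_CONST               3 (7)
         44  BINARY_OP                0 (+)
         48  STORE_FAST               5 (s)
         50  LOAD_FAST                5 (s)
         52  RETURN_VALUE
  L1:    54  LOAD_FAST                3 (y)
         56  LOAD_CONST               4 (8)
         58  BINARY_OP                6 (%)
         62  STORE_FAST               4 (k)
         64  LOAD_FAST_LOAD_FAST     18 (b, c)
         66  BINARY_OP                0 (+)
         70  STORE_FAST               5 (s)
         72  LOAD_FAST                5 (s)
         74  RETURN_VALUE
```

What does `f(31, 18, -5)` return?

13

LOAD_CONST → push 1. Stack: [1]
STORE_FAST y → y=1. Stack: []
LOAD_FAST_LOAD_FAST b,c → push 18,-5. Stack: [18, -5]
COMPARE_OP bool(<=) → 18 vs -5 = False. Stack: [False]
POP_JUMP_IF_FALSE → pop False; jump. Stack: []
LOAD_FAST y → push 1. Stack: [1]
LOAD_CONST → push 8. Stack: [1, 8]
BINARY_OP % → 1 % 8 = 1. Stack: [1]
STORE_FAST k → k=1. Stack: []
LOAD_FAST_LOAD_FAST b,c → push 18,-5. Stack: [18, -5]
BINARY_OP + → 18 + -5 = 13. Stack: [13]
STORE_FAST s → s=13. Stack: []
LOAD_FAST s → push 13. Stack: [13]
RETURN_VALUE → return 13.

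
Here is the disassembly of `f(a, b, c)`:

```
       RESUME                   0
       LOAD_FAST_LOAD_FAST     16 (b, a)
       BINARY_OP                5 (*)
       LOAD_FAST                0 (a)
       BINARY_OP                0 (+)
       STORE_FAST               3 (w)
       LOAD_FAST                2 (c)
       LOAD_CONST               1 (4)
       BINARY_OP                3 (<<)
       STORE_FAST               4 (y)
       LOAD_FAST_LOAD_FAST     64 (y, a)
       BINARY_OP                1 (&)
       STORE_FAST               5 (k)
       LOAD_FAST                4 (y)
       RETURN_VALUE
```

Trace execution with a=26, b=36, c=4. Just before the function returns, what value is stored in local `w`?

LOAD_FAST_LOAD_FAST b,a → push 36,26. Stack: [36, 26]
BINARY_OP * → 36 * 26 = 936. Stack: [936]
LOAD_FAST a → push 26. Stack: [936, 26]
BINARY_OP + → 936 + 26 = 962. Stack: [962]
STORE_FAST w → w=962. Stack: []
LOAD_FAST c → push 4. Stack: [4]
LOAD_CONST → push 4. Stack: [4, 4]
BINARY_OP << → 4 << 4 = 64. Stack: [64]
STORE_FAST y → y=64. Stack: []
LOAD_FAST_LOAD_FAST y,a → push 64,26. Stack: [64, 26]
BINARY_OP & → 64 & 26 = 0. Stack: [0]
STORE_FAST k → k=0. Stack: []
LOAD_FAST y → push 64. Stack: [64]
RETURN_VALUE → return 64.

962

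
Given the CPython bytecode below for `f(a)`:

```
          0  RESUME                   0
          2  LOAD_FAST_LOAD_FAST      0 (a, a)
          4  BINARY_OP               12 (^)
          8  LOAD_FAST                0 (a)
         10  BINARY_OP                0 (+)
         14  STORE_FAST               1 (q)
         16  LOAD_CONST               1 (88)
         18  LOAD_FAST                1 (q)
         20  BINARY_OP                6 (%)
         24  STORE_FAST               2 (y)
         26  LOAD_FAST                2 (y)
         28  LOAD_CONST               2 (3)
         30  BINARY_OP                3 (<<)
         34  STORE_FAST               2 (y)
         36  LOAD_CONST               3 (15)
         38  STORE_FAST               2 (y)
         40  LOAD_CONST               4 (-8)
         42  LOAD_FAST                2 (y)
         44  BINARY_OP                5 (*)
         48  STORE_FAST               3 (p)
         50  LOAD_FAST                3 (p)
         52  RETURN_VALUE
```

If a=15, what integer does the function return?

-120

LOAD_FAST_LOAD_FAST a,a → push 15,15. Stack: [15, 15]
BINARY_OP ^ → 15 ^ 15 = 0. Stack: [0]
LOAD_FAST a → push 15. Stack: [0, 15]
BINARY_OP + → 0 + 15 = 15. Stack: [15]
STORE_FAST q → q=15. Stack: []
LOAD_CONST → push 88. Stack: [88]
LOAD_FAST q → push 15. Stack: [88, 15]
BINARY_OP % → 88 % 15 = 13. Stack: [13]
STORE_FAST y → y=13. Stack: []
LOAD_FAST y → push 13. Stack: [13]
LOAD_CONST → push 3. Stack: [13, 3]
BINARY_OP << → 13 << 3 = 104. Stack: [104]
STORE_FAST y → y=104. Stack: []
LOAD_CONST → push 15. Stack: [15]
STORE_FAST y → y=15. Stack: []
LOAD_CONST → push -8. Stack: [-8]
LOAD_FAST y → push 15. Stack: [-8, 15]
BINARY_OP * → -8 * 15 = -120. Stack: [-120]
STORE_FAST p → p=-120. Stack: []
LOAD_FAST p → push -120. Stack: [-120]
RETURN_VALUE → return -120.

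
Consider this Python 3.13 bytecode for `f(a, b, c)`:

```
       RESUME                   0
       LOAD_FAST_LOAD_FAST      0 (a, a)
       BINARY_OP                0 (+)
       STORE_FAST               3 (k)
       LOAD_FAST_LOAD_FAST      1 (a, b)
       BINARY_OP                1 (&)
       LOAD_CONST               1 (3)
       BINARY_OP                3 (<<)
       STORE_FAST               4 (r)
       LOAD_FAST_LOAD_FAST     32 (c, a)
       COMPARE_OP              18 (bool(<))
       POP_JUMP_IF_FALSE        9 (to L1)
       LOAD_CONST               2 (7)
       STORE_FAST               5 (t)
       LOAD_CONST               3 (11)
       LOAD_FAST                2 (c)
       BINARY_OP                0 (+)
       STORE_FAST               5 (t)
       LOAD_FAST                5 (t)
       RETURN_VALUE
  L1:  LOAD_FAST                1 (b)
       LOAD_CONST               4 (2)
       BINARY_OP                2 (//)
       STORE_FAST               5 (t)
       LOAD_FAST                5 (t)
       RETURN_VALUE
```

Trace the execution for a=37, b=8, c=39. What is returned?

4

LOAD_FAST_LOAD_FAST a,a → push 37,37. Stack: [37, 37]
BINARY_OP + → 37 + 37 = 74. Stack: [74]
STORE_FAST k → k=74. Stack: []
LOAD_FAST_LOAD_FAST a,b → push 37,8. Stack: [37, 8]
BINARY_OP & → 37 & 8 = 0. Stack: [0]
LOAD_CONST → push 3. Stack: [0, 3]
BINARY_OP << → 0 << 3 = 0. Stack: [0]
STORE_FAST r → r=0. Stack: []
LOAD_FAST_LOAD_FAST c,a → push 39,37. Stack: [39, 37]
COMPARE_OP bool(<) → 39 vs 37 = False. Stack: [False]
POP_JUMP_IF_FALSE → pop False; jump. Stack: []
LOAD_FAST b → push 8. Stack: [8]
LOAD_CONST → push 2. Stack: [8, 2]
BINARY_OP // → 8 // 2 = 4. Stack: [4]
STORE_FAST t → t=4. Stack: []
LOAD_FAST t → push 4. Stack: [4]
RETURN_VALUE → return 4.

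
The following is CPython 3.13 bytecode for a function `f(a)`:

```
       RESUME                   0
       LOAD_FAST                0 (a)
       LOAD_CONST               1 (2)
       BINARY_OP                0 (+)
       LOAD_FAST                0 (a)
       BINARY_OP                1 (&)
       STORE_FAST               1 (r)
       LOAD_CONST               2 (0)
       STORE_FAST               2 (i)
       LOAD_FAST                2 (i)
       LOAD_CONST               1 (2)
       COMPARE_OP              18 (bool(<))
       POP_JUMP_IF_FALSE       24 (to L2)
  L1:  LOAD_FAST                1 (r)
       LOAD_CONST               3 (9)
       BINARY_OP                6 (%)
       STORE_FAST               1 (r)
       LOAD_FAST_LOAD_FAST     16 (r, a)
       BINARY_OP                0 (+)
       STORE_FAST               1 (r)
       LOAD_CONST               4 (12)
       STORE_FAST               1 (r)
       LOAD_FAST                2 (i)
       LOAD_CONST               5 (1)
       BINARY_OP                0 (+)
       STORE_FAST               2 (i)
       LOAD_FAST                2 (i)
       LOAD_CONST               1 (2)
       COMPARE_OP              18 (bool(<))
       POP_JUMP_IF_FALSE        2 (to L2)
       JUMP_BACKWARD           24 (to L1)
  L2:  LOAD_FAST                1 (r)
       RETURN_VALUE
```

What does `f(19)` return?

LOAD_FAST a → push 19. Stack: [19]
LOAD_CONST → push 2. Stack: [19, 2]
BINARY_OP + → 19 + 2 = 21. Stack: [21]
LOAD_FAST a → push 19. Stack: [21, 19]
BINARY_OP & → 21 & 19 = 17. Stack: [17]
STORE_FAST r → r=17. Stack: []
LOAD_CONST → push 0. Stack: [0]
STORE_FAST i → i=0. Stack: []
LOAD_FAST i → push 0. Stack: [0]
LOAD_CONST → push 2. Stack: [0, 2]
COMPARE_OP bool(<) → 0 vs 2 = True. Stack: [True]
POP_JUMP_IF_FALSE → pop True; no jump. Stack: []
LOAD_FAST r → push 17. Stack: [17]
LOAD_CONST → push 9. Stack: [17, 9]
BINARY_OP % → 17 % 9 = 8. Stack: [8]
STORE_FAST r → r=8. Stack: []
LOAD_FAST_LOAD_FAST r,a → push 8,19. Stack: [8, 19]
BINARY_OP + → 8 + 19 = 27. Stack: [27]
STORE_FAST r → r=27. Stack: []
LOAD_CONST → push 12. Stack: [12]
STORE_FAST r → r=12. Stack: []
LOAD_FAST i → push 0. Stack: [0]
LOAD_CONST → push 1. Stack: [0, 1]
BINARY_OP + → 0 + 1 = 1. Stack: [1]
STORE_FAST i → i=1. Stack: []
LOAD_FAST i → push 1. Stack: [1]
LOAD_CONST → push 2. Stack: [1, 2]
COMPARE_OP bool(<) → 1 vs 2 = True. Stack: [True]
POP_JUMP_IF_FALSE → pop True; no jump. Stack: []
LOAD_FAST r → push 12. Stack: [12]
LOAD_CONST → push 9. Stack: [12, 9]
BINARY_OP % → 12 % 9 = 3. Stack: [3]
STORE_FAST r → r=3. Stack: []
LOAD_FAST_LOAD_FAST r,a → push 3,19. Stack: [3, 19]
BINARY_OP + → 3 + 19 = 22. Stack: [22]
STORE_FAST r → r=22. Stack: []
LOAD_CONST → push 12. Stack: [12]
STORE_FAST r → r=12. Stack: []
LOAD_FAST i → push 1. Stack: [1]
LOAD_CONST → push 1. Stack: [1, 1]
BINARY_OP + → 1 + 1 = 2. Stack: [2]
STORE_FAST i → i=2. Stack: []
LOAD_FAST i → push 2. Stack: [2]
LOAD_CONST → push 2. Stack: [2, 2]
COMPARE_OP bool(<) → 2 vs 2 = False. Stack: [False]
POP_JUMP_IF_FALSE → pop False; jump. Stack: []
LOAD_FAST r → push 12. Stack: [12]
RETURN_VALUE → return 12.

12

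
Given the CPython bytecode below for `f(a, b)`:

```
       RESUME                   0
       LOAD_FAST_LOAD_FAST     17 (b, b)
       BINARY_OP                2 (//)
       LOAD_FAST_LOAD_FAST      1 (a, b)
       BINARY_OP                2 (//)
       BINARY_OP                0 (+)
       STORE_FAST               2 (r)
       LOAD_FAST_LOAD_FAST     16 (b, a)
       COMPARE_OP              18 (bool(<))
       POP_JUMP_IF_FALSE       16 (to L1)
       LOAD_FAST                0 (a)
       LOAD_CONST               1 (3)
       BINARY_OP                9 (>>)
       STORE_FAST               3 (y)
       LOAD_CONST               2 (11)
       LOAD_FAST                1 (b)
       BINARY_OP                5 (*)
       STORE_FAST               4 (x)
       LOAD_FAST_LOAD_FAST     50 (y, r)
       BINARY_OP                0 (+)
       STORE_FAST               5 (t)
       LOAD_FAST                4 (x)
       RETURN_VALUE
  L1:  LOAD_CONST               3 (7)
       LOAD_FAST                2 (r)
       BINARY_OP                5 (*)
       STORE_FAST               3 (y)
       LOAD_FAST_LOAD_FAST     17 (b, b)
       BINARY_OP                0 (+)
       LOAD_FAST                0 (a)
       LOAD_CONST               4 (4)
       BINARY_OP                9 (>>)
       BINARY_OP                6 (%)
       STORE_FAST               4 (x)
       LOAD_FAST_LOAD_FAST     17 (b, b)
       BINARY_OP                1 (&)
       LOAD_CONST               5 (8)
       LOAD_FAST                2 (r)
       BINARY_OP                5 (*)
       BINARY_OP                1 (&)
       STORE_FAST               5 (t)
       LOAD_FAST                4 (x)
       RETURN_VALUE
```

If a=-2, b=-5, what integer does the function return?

-55

LOAD_FAST_LOAD_FAST b,b → push -5,-5. Stack: [-5, -5]
BINARY_OP // → -5 // -5 = 1. Stack: [1]
LOAD_FAST_LOAD_FAST a,b → push -2,-5. Stack: [1, -2, -5]
BINARY_OP // → -2 // -5 = 0. Stack: [1, 0]
BINARY_OP + → 1 + 0 = 1. Stack: [1]
STORE_FAST r → r=1. Stack: []
LOAD_FAST_LOAD_FAST b,a → push -5,-2. Stack: [-5, -2]
COMPARE_OP bool(<) → -5 vs -2 = True. Stack: [True]
POP_JUMP_IF_FALSE → pop True; no jump. Stack: []
LOAD_FAST a → push -2. Stack: [-2]
LOAD_CONST → push 3. Stack: [-2, 3]
BINARY_OP >> → -2 >> 3 = -1. Stack: [-1]
STORE_FAST y → y=-1. Stack: []
LOAD_CONST → push 11. Stack: [11]
LOAD_FAST b → push -5. Stack: [11, -5]
BINARY_OP * → 11 * -5 = -55. Stack: [-55]
STORE_FAST x → x=-55. Stack: []
LOAD_FAST_LOAD_FAST y,r → push -1,1. Stack: [-1, 1]
BINARY_OP + → -1 + 1 = 0. Stack: [0]
STORE_FAST t → t=0. Stack: []
LOAD_FAST x → push -55. Stack: [-55]
RETURN_VALUE → return -55.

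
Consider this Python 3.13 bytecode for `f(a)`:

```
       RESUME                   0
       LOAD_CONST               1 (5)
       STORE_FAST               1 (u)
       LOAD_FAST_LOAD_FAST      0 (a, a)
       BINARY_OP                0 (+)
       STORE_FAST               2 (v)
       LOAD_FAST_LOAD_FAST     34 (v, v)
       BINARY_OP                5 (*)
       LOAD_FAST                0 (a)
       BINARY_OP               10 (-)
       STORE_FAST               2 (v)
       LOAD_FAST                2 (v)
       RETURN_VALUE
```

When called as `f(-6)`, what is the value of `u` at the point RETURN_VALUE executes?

LOAD_CONST → push 5. Stack: [5]
STORE_FAST u → u=5. Stack: []
LOAD_FAST_LOAD_FAST a,a → push -6,-6. Stack: [-6, -6]
BINARY_OP + → -6 + -6 = -12. Stack: [-12]
STORE_FAST v → v=-12. Stack: []
LOAD_FAST_LOAD_FAST v,v → push -12,-12. Stack: [-12, -12]
BINARY_OP * → -12 * -12 = 144. Stack: [144]
LOAD_FAST a → push -6. Stack: [144, -6]
BINARY_OP - → 144 - -6 = 150. Stack: [150]
STORE_FAST v → v=150. Stack: []
LOAD_FAST v → push 150. Stack: [150]
RETURN_VALUE → return 150.

5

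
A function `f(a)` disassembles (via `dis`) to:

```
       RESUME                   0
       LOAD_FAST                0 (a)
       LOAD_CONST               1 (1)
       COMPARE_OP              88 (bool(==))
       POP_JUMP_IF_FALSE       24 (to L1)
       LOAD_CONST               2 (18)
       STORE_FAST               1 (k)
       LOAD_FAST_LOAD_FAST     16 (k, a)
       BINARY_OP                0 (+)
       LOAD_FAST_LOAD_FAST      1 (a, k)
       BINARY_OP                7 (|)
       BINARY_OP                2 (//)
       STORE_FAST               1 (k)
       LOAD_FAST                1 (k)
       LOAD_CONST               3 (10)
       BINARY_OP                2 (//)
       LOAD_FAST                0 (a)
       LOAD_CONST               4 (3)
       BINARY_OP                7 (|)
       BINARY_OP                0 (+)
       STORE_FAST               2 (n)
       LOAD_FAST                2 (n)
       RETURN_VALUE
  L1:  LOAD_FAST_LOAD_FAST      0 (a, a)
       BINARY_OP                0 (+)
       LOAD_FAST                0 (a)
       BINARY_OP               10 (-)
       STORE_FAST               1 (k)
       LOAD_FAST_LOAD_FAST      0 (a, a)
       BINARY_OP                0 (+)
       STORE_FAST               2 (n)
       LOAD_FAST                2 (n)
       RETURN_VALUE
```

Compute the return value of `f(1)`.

LOAD_FAST a → push 1. Stack: [1]
LOAD_CONST → push 1. Stack: [1, 1]
COMPARE_OP bool(==) → 1 vs 1 = True. Stack: [True]
POP_JUMP_IF_FALSE → pop True; no jump. Stack: []
LOAD_CONST → push 18. Stack: [18]
STORE_FAST k → k=18. Stack: []
LOAD_FAST_LOAD_FAST k,a → push 18,1. Stack: [18, 1]
BINARY_OP + → 18 + 1 = 19. Stack: [19]
LOAD_FAST_LOAD_FAST a,k → push 1,18. Stack: [19, 1, 18]
BINARY_OP | → 1 | 18 = 19. Stack: [19, 19]
BINARY_OP // → 19 // 19 = 1. Stack: [1]
STORE_FAST k → k=1. Stack: []
LOAD_FAST k → push 1. Stack: [1]
LOAD_CONST → push 10. Stack: [1, 10]
BINARY_OP // → 1 // 10 = 0. Stack: [0]
LOAD_FAST a → push 1. Stack: [0, 1]
LOAD_CONST → push 3. Stack: [0, 1, 3]
BINARY_OP | → 1 | 3 = 3. Stack: [0, 3]
BINARY_OP + → 0 + 3 = 3. Stack: [3]
STORE_FAST n → n=3. Stack: []
LOAD_FAST n → push 3. Stack: [3]
RETURN_VALUE → return 3.

3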